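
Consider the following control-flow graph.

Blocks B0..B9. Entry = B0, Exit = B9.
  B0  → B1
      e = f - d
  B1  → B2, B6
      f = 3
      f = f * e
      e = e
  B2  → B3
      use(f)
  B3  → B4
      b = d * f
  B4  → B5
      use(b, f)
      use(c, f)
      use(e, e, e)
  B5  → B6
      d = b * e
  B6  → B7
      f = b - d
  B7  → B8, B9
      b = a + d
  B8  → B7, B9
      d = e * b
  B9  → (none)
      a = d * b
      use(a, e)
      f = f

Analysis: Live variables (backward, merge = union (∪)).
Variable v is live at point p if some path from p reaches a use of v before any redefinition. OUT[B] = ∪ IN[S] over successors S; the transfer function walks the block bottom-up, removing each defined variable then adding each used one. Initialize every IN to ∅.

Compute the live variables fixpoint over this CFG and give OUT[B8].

Converged values:
  B0:  IN={a, b, c, d, f}  OUT={a, b, c, d, e}
  B1:  IN={a, b, c, d, e}  OUT={a, b, c, d, e, f}
  B2:  IN={a, c, d, e, f}  OUT={a, c, d, e, f}
  B3:  IN={a, c, d, e, f}  OUT={a, b, c, e, f}
  B4:  IN={a, b, c, e, f}  OUT={a, b, e}
  B5:  IN={a, b, e}  OUT={a, b, d, e}
  B6:  IN={a, b, d, e}  OUT={a, d, e, f}
  B7:  IN={a, d, e, f}  OUT={a, b, d, e, f}
  B8:  IN={a, b, e, f}  OUT={a, b, d, e, f}
  B9:  IN={b, d, e, f}  OUT={}

Merge at B8: OUT[B8] = IN[B7] ⊔ IN[B9] = {a, b, d, e, f}

Answer: {a, b, d, e, f}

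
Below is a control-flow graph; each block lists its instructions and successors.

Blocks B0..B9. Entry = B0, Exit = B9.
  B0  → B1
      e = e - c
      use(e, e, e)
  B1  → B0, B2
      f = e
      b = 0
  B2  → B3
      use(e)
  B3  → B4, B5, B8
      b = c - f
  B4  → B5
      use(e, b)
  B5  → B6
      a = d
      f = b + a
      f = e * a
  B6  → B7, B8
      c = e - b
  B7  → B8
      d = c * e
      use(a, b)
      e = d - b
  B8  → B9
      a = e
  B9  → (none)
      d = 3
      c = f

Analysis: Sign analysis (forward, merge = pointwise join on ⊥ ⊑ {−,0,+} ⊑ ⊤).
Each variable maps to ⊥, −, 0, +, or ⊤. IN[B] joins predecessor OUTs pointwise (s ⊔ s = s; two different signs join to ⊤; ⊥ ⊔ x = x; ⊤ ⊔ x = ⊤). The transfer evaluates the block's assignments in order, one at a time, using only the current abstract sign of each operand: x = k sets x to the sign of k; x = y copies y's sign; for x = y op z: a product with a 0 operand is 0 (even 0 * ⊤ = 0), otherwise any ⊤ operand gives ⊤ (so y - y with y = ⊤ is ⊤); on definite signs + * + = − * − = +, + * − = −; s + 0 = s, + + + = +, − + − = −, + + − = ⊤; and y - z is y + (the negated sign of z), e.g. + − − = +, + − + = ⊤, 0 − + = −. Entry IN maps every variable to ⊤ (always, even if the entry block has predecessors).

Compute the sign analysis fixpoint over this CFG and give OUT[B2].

Answer: {a: ⊤, b: 0, c: ⊤, d: ⊤, e: ⊤, f: ⊤}

Trace:
Converged values:
  B0:   IN=(all ⊤)   OUT=(all ⊤)
  B1:   IN=(all ⊤)   OUT={b:0; rest ⊤}
  B2:   IN={b:0; rest ⊤}   OUT={b:0; rest ⊤}
  B3:   IN={b:0; rest ⊤}   OUT=(all ⊤)
  B4:   IN=(all ⊤)   OUT=(all ⊤)
  B5:   IN=(all ⊤)   OUT=(all ⊤)
  B6:   IN=(all ⊤)   OUT=(all ⊤)
  B7:   IN=(all ⊤)   OUT=(all ⊤)
  B8:   IN=(all ⊤)   OUT=(all ⊤)
  B9:   IN=(all ⊤)   OUT={d:+; rest ⊤}

Merge at B2: IN[B2] = OUT[B1] = {a: ⊤, b: 0, c: ⊤, d: ⊤, e: ⊤, f: ⊤}
Applying B2's transfer function to that IN value gives OUT[B2] (row B2 above).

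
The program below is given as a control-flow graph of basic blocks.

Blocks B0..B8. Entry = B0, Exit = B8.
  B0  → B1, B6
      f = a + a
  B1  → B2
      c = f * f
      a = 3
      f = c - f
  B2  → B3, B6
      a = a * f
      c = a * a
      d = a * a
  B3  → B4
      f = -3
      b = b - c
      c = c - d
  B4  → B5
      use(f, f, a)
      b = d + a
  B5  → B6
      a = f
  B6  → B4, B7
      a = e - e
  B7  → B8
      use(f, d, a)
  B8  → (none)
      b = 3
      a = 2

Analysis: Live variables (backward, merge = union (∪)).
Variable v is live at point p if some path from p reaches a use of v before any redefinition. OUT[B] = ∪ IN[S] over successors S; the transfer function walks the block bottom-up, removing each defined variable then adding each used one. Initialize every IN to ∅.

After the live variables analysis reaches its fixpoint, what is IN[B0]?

Answer: {a, b, d, e}

Working:
Per-block solution:
  B0:   IN={a, b, d, e}   OUT={b, d, e, f}
  B1:   IN={b, e, f}   OUT={a, b, e, f}
  B2:   IN={a, b, e, f}   OUT={a, b, c, d, e, f}
  B3:   IN={a, b, c, d, e}   OUT={a, d, e, f}
  B4:   IN={a, d, e, f}   OUT={d, e, f}
  B5:   IN={d, e, f}   OUT={d, e, f}
  B6:   IN={d, e, f}   OUT={a, d, e, f}
  B7:   IN={a, d, f}   OUT={}
  B8:   IN={}   OUT={}

Merge at B0: OUT[B0] = IN[B1] ⊔ IN[B6] = {b, d, e, f}
Applying B0's transfer function to that OUT value gives IN[B0] (row B0 above).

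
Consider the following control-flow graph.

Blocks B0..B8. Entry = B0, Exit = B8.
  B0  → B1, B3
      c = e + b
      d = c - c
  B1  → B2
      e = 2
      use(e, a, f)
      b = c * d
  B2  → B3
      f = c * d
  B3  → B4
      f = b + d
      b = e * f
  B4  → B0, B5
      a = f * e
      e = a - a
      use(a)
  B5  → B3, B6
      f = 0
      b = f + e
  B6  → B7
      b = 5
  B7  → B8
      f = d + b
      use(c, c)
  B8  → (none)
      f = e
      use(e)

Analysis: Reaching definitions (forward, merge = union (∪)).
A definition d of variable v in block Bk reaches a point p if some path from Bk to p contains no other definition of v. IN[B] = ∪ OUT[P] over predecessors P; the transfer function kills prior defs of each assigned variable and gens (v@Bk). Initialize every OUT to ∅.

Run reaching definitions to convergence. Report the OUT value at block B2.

Answer: {a@B4, b@B1, c@B0, d@B0, e@B1, f@B2}

Derivation:
Converged values:
  B0: | IN={a@B4, b@B3, c@B0, d@B0, e@B4, f@B3} | OUT={a@B4, b@B3, c@B0, d@B0, e@B4, f@B3}
  B1: | IN={a@B4, b@B3, c@B0, d@B0, e@B4, f@B3} | OUT={a@B4, b@B1, c@B0, d@B0, e@B1, f@B3}
  B2: | IN={a@B4, b@B1, c@B0, d@B0, e@B1, f@B3} | OUT={a@B4, b@B1, c@B0, d@B0, e@B1, f@B2}
  B3: | IN={a@B4, b@B1, b@B3, b@B5, c@B0, d@B0, e@B1, e@B4, f@B2, f@B3, f@B5} | OUT={a@B4, b@B3, c@B0, d@B0, e@B1, e@B4, f@B3}
  B4: | IN={a@B4, b@B3, c@B0, d@B0, e@B1, e@B4, f@B3} | OUT={a@B4, b@B3, c@B0, d@B0, e@B4, f@B3}
  B5: | IN={a@B4, b@B3, c@B0, d@B0, e@B4, f@B3} | OUT={a@B4, b@B5, c@B0, d@B0, e@B4, f@B5}
  B6: | IN={a@B4, b@B5, c@B0, d@B0, e@B4, f@B5} | OUT={a@B4, b@B6, c@B0, d@B0, e@B4, f@B5}
  B7: | IN={a@B4, b@B6, c@B0, d@B0, e@B4, f@B5} | OUT={a@B4, b@B6, c@B0, d@B0, e@B4, f@B7}
  B8: | IN={a@B4, b@B6, c@B0, d@B0, e@B4, f@B7} | OUT={a@B4, b@B6, c@B0, d@B0, e@B4, f@B8}

Merge at B2: IN[B2] = OUT[B1] = {a@B4, b@B1, c@B0, d@B0, e@B1, f@B3}
Applying B2's transfer function to that IN value gives OUT[B2] (row B2 above).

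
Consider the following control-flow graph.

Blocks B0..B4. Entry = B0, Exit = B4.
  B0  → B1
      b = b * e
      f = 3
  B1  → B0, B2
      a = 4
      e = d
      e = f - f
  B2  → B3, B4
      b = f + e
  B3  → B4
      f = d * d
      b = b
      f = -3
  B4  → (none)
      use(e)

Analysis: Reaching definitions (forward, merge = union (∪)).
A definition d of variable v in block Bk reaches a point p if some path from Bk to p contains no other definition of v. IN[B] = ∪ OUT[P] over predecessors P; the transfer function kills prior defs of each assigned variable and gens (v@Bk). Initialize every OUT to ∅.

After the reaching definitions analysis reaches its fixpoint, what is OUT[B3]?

Per-block solution:
  B0: | IN={a@B1, b@B0, e@B1, f@B0} | OUT={a@B1, b@B0, e@B1, f@B0}
  B1: | IN={a@B1, b@B0, e@B1, f@B0} | OUT={a@B1, b@B0, e@B1, f@B0}
  B2: | IN={a@B1, b@B0, e@B1, f@B0} | OUT={a@B1, b@B2, e@B1, f@B0}
  B3: | IN={a@B1, b@B2, e@B1, f@B0} | OUT={a@B1, b@B3, e@B1, f@B3}
  B4: | IN={a@B1, b@B2, b@B3, e@B1, f@B0, f@B3} | OUT={a@B1, b@B2, b@B3, e@B1, f@B0, f@B3}

Merge at B3: IN[B3] = OUT[B2] = {a@B1, b@B2, e@B1, f@B0}
Applying B3's transfer function to that IN value gives OUT[B3] (row B3 above).

Answer: {a@B1, b@B3, e@B1, f@B3}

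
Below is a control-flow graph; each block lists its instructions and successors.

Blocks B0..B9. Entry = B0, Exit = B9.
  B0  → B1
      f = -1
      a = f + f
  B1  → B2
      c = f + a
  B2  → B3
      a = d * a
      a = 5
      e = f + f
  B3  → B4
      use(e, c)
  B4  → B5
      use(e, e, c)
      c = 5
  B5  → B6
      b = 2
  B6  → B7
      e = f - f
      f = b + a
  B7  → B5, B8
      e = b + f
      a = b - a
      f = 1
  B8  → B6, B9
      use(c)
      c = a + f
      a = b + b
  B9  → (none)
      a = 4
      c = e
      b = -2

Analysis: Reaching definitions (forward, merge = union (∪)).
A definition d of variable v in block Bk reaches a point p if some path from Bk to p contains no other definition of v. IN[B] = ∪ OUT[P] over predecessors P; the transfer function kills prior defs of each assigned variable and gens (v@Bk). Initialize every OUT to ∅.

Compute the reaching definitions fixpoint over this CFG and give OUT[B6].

Answer: {a@B2, a@B7, a@B8, b@B5, c@B4, c@B8, e@B6, f@B6}

Trace:
Per-block solution:
  B0:  IN={}  OUT={a@B0, f@B0}
  B1:  IN={a@B0, f@B0}  OUT={a@B0, c@B1, f@B0}
  B2:  IN={a@B0, c@B1, f@B0}  OUT={a@B2, c@B1, e@B2, f@B0}
  B3:  IN={a@B2, c@B1, e@B2, f@B0}  OUT={a@B2, c@B1, e@B2, f@B0}
  B4:  IN={a@B2, c@B1, e@B2, f@B0}  OUT={a@B2, c@B4, e@B2, f@B0}
  B5:  IN={a@B2, a@B7, b@B5, c@B4, c@B8, e@B2, e@B7, f@B0, f@B7}  OUT={a@B2, a@B7, b@B5, c@B4, c@B8, e@B2, e@B7, f@B0, f@B7}
  B6:  IN={a@B2, a@B7, a@B8, b@B5, c@B4, c@B8, e@B2, e@B7, f@B0, f@B7}  OUT={a@B2, a@B7, a@B8, b@B5, c@B4, c@B8, e@B6, f@B6}
  B7:  IN={a@B2, a@B7, a@B8, b@B5, c@B4, c@B8, e@B6, f@B6}  OUT={a@B7, b@B5, c@B4, c@B8, e@B7, f@B7}
  B8:  IN={a@B7, b@B5, c@B4, c@B8, e@B7, f@B7}  OUT={a@B8, b@B5, c@B8, e@B7, f@B7}
  B9:  IN={a@B8, b@B5, c@B8, e@B7, f@B7}  OUT={a@B9, b@B9, c@B9, e@B7, f@B7}

Merge at B6: IN[B6] = OUT[B5] ⊔ OUT[B8] = {a@B2, a@B7, a@B8, b@B5, c@B4, c@B8, e@B2, e@B7, f@B0, f@B7}
Applying B6's transfer function to that IN value gives OUT[B6] (row B6 above).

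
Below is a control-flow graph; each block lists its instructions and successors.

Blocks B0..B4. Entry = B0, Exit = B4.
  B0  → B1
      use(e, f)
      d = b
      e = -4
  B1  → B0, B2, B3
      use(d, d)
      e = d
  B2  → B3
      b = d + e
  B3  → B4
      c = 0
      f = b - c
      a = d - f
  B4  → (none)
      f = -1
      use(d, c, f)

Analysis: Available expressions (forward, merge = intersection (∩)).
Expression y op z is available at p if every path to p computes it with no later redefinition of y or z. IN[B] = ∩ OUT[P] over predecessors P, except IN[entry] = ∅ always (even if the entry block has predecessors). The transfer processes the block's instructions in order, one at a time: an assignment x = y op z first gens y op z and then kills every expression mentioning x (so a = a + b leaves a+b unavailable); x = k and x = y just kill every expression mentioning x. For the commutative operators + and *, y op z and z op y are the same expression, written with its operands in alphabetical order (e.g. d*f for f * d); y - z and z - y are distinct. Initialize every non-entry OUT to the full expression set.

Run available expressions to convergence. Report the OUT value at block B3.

Fixpoint table:
  B0:  IN={}  OUT={}
  B1:  IN={}  OUT={}
  B2:  IN={}  OUT={d+e}
  B3:  IN={}  OUT={b-c, d-f}
  B4:  IN={b-c, d-f}  OUT={b-c}

Merge at B3: IN[B3] = OUT[B1] ∩ OUT[B2] = {}
Applying B3's transfer function to that IN value gives OUT[B3] (row B3 above).

Answer: {b-c, d-f}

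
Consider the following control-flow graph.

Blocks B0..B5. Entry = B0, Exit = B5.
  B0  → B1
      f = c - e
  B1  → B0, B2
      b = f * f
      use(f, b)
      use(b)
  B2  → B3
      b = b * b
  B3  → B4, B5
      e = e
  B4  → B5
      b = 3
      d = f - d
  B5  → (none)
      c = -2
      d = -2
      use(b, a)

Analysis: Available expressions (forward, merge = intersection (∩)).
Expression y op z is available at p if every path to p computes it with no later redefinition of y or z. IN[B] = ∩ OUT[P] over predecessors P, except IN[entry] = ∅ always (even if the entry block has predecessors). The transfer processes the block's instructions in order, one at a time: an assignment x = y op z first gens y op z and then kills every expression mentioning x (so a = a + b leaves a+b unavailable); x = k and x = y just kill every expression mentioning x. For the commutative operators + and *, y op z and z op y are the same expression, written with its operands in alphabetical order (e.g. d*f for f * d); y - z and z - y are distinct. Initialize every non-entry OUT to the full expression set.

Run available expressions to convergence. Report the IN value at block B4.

Answer: {f*f}

Working:
Per-block solution:
  B0:  IN={}  OUT={c-e}
  B1:  IN={c-e}  OUT={c-e, f*f}
  B2:  IN={c-e, f*f}  OUT={c-e, f*f}
  B3:  IN={c-e, f*f}  OUT={f*f}
  B4:  IN={f*f}  OUT={f*f}
  B5:  IN={f*f}  OUT={f*f}

Merge at B4: IN[B4] = OUT[B3] = {f*f}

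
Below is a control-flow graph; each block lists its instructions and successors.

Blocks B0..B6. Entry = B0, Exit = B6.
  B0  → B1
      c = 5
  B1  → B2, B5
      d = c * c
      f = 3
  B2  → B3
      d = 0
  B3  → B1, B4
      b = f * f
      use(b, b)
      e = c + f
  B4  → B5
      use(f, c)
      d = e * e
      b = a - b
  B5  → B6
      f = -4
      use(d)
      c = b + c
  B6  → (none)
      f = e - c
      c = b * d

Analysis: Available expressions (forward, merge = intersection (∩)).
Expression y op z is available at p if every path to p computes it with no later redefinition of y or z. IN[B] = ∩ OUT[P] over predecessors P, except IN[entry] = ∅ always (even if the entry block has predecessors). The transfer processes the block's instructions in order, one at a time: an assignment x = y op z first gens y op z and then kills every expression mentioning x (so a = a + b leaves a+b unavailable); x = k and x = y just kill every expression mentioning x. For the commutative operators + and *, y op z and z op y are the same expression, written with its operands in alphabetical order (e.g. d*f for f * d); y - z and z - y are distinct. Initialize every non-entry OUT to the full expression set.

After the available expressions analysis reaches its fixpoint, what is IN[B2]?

Answer: {c*c}

Working:
Fixpoint table:
  B0:   IN={}   OUT={}
  B1:   IN={}   OUT={c*c}
  B2:   IN={c*c}   OUT={c*c}
  B3:   IN={c*c}   OUT={c*c, c+f, f*f}
  B4:   IN={c*c, c+f, f*f}   OUT={c*c, c+f, e*e, f*f}
  B5:   IN={c*c}   OUT={}
  B6:   IN={}   OUT={b*d}

Merge at B2: IN[B2] = OUT[B1] = {c*c}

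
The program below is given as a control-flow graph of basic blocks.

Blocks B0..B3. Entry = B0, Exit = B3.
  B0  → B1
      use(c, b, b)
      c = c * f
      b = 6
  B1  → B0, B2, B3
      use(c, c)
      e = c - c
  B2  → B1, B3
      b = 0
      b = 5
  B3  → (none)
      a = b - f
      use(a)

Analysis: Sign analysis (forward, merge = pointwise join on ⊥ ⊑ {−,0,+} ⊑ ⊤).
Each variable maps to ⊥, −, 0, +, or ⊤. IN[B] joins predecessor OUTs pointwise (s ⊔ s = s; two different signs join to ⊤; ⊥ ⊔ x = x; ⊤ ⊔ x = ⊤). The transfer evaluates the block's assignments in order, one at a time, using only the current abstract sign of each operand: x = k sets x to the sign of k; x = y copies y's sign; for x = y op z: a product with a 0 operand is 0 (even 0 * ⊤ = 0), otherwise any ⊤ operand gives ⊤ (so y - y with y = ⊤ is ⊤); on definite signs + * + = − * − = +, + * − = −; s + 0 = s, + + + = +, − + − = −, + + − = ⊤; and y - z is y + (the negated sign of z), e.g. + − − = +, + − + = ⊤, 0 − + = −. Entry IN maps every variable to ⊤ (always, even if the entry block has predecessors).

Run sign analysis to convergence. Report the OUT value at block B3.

Per-block solution:
  B0: | IN=(all ⊤) | OUT={b:+; rest ⊤}
  B1: | IN={b:+; rest ⊤} | OUT={b:+; rest ⊤}
  B2: | IN={b:+; rest ⊤} | OUT={b:+; rest ⊤}
  B3: | IN={b:+; rest ⊤} | OUT={b:+; rest ⊤}

Merge at B3: IN[B3] = OUT[B1] ⊔ OUT[B2] = {a: ⊤, b: +, c: ⊤, d: ⊤, e: ⊤, f: ⊤}
Applying B3's transfer function to that IN value gives OUT[B3] (row B3 above).

Answer: {a: ⊤, b: +, c: ⊤, d: ⊤, e: ⊤, f: ⊤}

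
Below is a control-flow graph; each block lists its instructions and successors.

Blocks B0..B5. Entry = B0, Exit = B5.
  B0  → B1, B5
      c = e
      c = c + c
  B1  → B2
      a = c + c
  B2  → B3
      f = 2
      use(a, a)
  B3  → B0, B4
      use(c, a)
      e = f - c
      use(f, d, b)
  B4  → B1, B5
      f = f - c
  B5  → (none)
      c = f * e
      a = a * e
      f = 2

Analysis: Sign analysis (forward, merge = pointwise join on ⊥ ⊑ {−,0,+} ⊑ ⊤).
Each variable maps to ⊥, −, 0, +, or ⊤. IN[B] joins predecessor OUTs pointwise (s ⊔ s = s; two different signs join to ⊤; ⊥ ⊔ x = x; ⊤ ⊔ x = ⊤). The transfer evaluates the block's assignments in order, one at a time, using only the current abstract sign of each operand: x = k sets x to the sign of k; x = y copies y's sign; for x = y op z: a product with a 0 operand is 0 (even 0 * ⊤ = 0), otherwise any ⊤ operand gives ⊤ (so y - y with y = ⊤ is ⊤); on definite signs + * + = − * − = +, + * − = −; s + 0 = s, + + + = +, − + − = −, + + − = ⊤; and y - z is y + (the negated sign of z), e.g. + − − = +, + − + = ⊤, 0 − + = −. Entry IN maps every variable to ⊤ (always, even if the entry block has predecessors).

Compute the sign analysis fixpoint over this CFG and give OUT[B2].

Answer: {a: ⊤, b: ⊤, c: ⊤, d: ⊤, e: ⊤, f: +}

Trace:
Fixpoint table:
  B0: | IN=(all ⊤) | OUT=(all ⊤)
  B1: | IN=(all ⊤) | OUT=(all ⊤)
  B2: | IN=(all ⊤) | OUT={f:+; rest ⊤}
  B3: | IN={f:+; rest ⊤} | OUT={f:+; rest ⊤}
  B4: | IN={f:+; rest ⊤} | OUT=(all ⊤)
  B5: | IN=(all ⊤) | OUT={f:+; rest ⊤}

Merge at B2: IN[B2] = OUT[B1] = {a: ⊤, b: ⊤, c: ⊤, d: ⊤, e: ⊤, f: ⊤}
Applying B2's transfer function to that IN value gives OUT[B2] (row B2 above).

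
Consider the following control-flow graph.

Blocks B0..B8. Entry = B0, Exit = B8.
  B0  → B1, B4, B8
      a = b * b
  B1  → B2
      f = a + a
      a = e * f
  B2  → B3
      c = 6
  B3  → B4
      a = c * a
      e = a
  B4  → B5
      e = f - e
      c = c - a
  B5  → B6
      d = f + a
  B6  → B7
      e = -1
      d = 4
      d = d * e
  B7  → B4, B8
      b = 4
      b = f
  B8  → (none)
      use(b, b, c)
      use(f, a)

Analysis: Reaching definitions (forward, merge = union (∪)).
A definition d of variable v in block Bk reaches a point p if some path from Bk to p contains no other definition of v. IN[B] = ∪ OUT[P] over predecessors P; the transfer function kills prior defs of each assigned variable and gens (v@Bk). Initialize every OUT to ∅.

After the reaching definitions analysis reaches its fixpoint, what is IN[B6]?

Answer: {a@B0, a@B3, b@B7, c@B4, d@B5, e@B4, f@B1}

Trace:
Fixpoint table:
  B0: | IN={} | OUT={a@B0}
  B1: | IN={a@B0} | OUT={a@B1, f@B1}
  B2: | IN={a@B1, f@B1} | OUT={a@B1, c@B2, f@B1}
  B3: | IN={a@B1, c@B2, f@B1} | OUT={a@B3, c@B2, e@B3, f@B1}
  B4: | IN={a@B0, a@B3, b@B7, c@B2, c@B4, d@B6, e@B3, e@B6, f@B1} | OUT={a@B0, a@B3, b@B7, c@B4, d@B6, e@B4, f@B1}
  B5: | IN={a@B0, a@B3, b@B7, c@B4, d@B6, e@B4, f@B1} | OUT={a@B0, a@B3, b@B7, c@B4, d@B5, e@B4, f@B1}
  B6: | IN={a@B0, a@B3, b@B7, c@B4, d@B5, e@B4, f@B1} | OUT={a@B0, a@B3, b@B7, c@B4, d@B6, e@B6, f@B1}
  B7: | IN={a@B0, a@B3, b@B7, c@B4, d@B6, e@B6, f@B1} | OUT={a@B0, a@B3, b@B7, c@B4, d@B6, e@B6, f@B1}
  B8: | IN={a@B0, a@B3, b@B7, c@B4, d@B6, e@B6, f@B1} | OUT={a@B0, a@B3, b@B7, c@B4, d@B6, e@B6, f@B1}

Merge at B6: IN[B6] = OUT[B5] = {a@B0, a@B3, b@B7, c@B4, d@B5, e@B4, f@B1}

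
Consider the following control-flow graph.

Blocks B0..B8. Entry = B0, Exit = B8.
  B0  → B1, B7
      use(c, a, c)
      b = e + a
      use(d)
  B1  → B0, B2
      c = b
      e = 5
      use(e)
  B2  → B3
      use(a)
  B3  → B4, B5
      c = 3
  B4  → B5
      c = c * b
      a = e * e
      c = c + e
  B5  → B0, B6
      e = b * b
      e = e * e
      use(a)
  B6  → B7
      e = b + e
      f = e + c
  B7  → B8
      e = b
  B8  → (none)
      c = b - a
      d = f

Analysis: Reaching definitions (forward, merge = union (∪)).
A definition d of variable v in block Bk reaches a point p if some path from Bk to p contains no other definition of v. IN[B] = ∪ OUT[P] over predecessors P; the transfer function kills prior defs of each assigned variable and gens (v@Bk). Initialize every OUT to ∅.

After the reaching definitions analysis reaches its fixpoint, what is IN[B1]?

Per-block solution:
  B0:  IN={a@B4, b@B0, c@B1, c@B3, c@B4, e@B1, e@B5}  OUT={a@B4, b@B0, c@B1, c@B3, c@B4, e@B1, e@B5}
  B1:  IN={a@B4, b@B0, c@B1, c@B3, c@B4, e@B1, e@B5}  OUT={a@B4, b@B0, c@B1, e@B1}
  B2:  IN={a@B4, b@B0, c@B1, e@B1}  OUT={a@B4, b@B0, c@B1, e@B1}
  B3:  IN={a@B4, b@B0, c@B1, e@B1}  OUT={a@B4, b@B0, c@B3, e@B1}
  B4:  IN={a@B4, b@B0, c@B3, e@B1}  OUT={a@B4, b@B0, c@B4, e@B1}
  B5:  IN={a@B4, b@B0, c@B3, c@B4, e@B1}  OUT={a@B4, b@B0, c@B3, c@B4, e@B5}
  B6:  IN={a@B4, b@B0, c@B3, c@B4, e@B5}  OUT={a@B4, b@B0, c@B3, c@B4, e@B6, f@B6}
  B7:  IN={a@B4, b@B0, c@B1, c@B3, c@B4, e@B1, e@B5, e@B6, f@B6}  OUT={a@B4, b@B0, c@B1, c@B3, c@B4, e@B7, f@B6}
  B8:  IN={a@B4, b@B0, c@B1, c@B3, c@B4, e@B7, f@B6}  OUT={a@B4, b@B0, c@B8, d@B8, e@B7, f@B6}

Merge at B1: IN[B1] = OUT[B0] = {a@B4, b@B0, c@B1, c@B3, c@B4, e@B1, e@B5}

Answer: {a@B4, b@B0, c@B1, c@B3, c@B4, e@B1, e@B5}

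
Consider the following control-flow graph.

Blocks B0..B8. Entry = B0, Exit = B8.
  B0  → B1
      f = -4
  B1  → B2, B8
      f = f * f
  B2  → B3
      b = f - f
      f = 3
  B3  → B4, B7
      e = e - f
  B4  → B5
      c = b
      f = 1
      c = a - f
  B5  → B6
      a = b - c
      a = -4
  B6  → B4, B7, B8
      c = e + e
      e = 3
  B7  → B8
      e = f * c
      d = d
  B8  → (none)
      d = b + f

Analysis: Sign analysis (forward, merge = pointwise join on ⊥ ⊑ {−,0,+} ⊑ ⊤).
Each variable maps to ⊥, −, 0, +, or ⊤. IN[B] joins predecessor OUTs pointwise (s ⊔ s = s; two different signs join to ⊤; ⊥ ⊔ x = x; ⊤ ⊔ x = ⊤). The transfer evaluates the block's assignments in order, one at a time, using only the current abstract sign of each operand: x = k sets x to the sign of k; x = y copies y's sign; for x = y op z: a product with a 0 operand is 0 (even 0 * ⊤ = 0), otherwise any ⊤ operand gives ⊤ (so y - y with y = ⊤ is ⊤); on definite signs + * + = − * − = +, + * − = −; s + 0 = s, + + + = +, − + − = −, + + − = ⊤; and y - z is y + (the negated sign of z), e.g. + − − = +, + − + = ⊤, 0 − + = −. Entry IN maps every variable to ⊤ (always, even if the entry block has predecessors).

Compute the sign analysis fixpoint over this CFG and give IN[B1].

Per-block solution:
  B0:   IN=(all ⊤)   OUT={f:-; rest ⊤}
  B1:   IN={f:-; rest ⊤}   OUT={f:+; rest ⊤}
  B2:   IN={f:+; rest ⊤}   OUT={f:+; rest ⊤}
  B3:   IN={f:+; rest ⊤}   OUT={f:+; rest ⊤}
  B4:   IN={f:+; rest ⊤}   OUT={f:+; rest ⊤}
  B5:   IN={f:+; rest ⊤}   OUT={a:-, f:+; rest ⊤}
  B6:   IN={a:-, f:+; rest ⊤}   OUT={a:-, e:+, f:+; rest ⊤}
  B7:   IN={f:+; rest ⊤}   OUT={f:+; rest ⊤}
  B8:   IN={f:+; rest ⊤}   OUT={f:+; rest ⊤}

Merge at B1: IN[B1] = OUT[B0] = {a: ⊤, b: ⊤, c: ⊤, d: ⊤, e: ⊤, f: -}

Answer: {a: ⊤, b: ⊤, c: ⊤, d: ⊤, e: ⊤, f: -}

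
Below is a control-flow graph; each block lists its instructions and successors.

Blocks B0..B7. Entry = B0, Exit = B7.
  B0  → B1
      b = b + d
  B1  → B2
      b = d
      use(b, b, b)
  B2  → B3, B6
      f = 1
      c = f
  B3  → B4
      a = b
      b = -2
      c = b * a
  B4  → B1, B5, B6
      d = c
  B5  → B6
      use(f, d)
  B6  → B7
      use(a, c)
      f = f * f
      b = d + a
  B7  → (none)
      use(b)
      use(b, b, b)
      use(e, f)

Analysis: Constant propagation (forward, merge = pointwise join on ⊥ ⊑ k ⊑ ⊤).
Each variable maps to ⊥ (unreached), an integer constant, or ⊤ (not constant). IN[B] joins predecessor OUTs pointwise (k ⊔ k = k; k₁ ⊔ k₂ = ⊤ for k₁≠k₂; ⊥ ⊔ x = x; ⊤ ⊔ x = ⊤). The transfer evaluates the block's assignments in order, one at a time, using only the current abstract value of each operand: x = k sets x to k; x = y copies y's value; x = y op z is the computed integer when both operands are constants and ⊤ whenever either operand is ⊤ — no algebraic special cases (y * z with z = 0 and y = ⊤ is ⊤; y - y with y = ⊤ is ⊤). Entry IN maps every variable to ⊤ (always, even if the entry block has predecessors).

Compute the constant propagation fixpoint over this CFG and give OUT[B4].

Answer: {a: ⊤, b: -2, c: ⊤, d: ⊤, e: ⊤, f: 1}

Trace:
Fixpoint table:
  B0:   IN=(all ⊤)   OUT=(all ⊤)
  B1:   IN=(all ⊤)   OUT=(all ⊤)
  B2:   IN=(all ⊤)   OUT={c:1, f:1; rest ⊤}
  B3:   IN={c:1, f:1; rest ⊤}   OUT={b:-2, f:1; rest ⊤}
  B4:   IN={b:-2, f:1; rest ⊤}   OUT={b:-2, f:1; rest ⊤}
  B5:   IN={b:-2, f:1; rest ⊤}   OUT={b:-2, f:1; rest ⊤}
  B6:   IN={f:1; rest ⊤}   OUT={f:1; rest ⊤}
  B7:   IN={f:1; rest ⊤}   OUT={f:1; rest ⊤}

Merge at B4: IN[B4] = OUT[B3] = {a: ⊤, b: -2, c: ⊤, d: ⊤, e: ⊤, f: 1}
Applying B4's transfer function to that IN value gives OUT[B4] (row B4 above).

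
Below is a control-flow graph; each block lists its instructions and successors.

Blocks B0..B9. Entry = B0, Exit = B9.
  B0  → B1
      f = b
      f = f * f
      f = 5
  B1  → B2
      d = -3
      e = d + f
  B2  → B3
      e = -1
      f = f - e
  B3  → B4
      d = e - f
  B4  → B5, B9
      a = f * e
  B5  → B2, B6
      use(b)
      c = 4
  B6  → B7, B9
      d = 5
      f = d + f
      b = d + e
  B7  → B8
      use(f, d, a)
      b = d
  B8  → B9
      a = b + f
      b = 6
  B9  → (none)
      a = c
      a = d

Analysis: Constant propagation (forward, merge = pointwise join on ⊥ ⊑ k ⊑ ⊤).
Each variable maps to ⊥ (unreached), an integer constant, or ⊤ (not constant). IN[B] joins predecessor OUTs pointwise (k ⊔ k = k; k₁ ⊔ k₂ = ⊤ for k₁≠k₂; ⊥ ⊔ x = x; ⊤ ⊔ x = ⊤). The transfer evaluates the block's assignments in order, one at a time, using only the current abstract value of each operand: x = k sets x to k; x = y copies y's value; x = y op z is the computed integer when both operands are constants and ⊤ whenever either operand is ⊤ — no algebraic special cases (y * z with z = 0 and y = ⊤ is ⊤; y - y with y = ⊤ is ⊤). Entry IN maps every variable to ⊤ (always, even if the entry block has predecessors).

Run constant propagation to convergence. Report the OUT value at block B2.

Per-block solution:
  B0:   IN=(all ⊤)   OUT={f:5; rest ⊤}
  B1:   IN={f:5; rest ⊤}   OUT={d:-3, e:2, f:5; rest ⊤}
  B2:   IN=(all ⊤)   OUT={e:-1; rest ⊤}
  B3:   IN={e:-1; rest ⊤}   OUT={e:-1; rest ⊤}
  B4:   IN={e:-1; rest ⊤}   OUT={e:-1; rest ⊤}
  B5:   IN={e:-1; rest ⊤}   OUT={c:4, e:-1; rest ⊤}
  B6:   IN={c:4, e:-1; rest ⊤}   OUT={b:4, c:4, d:5, e:-1; rest ⊤}
  B7:   IN={b:4, c:4, d:5, e:-1; rest ⊤}   OUT={b:5, c:4, d:5, e:-1; rest ⊤}
  B8:   IN={b:5, c:4, d:5, e:-1; rest ⊤}   OUT={b:6, c:4, d:5, e:-1; rest ⊤}
  B9:   IN={e:-1; rest ⊤}   OUT={e:-1; rest ⊤}

Merge at B2: IN[B2] = OUT[B1] ⊔ OUT[B5] = {a: ⊤, b: ⊤, c: ⊤, d: ⊤, e: ⊤, f: ⊤}
Applying B2's transfer function to that IN value gives OUT[B2] (row B2 above).

Answer: {a: ⊤, b: ⊤, c: ⊤, d: ⊤, e: -1, f: ⊤}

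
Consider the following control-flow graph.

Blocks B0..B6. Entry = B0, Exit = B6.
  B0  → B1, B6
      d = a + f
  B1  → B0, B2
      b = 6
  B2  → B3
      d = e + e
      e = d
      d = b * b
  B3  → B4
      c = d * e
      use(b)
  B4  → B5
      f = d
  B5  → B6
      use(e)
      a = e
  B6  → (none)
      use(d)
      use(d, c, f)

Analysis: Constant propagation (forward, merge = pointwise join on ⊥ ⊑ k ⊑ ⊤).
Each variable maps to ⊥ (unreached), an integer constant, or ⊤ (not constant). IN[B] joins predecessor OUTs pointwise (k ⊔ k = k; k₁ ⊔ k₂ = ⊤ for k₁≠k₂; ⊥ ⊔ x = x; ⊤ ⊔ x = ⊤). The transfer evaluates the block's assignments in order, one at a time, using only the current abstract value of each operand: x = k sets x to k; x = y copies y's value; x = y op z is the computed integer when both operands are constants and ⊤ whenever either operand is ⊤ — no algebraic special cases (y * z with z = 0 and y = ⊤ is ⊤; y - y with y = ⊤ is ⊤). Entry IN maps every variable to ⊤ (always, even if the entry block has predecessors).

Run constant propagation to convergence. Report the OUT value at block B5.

Fixpoint table:
  B0:  IN=(all ⊤)  OUT=(all ⊤)
  B1:  IN=(all ⊤)  OUT={b:6; rest ⊤}
  B2:  IN={b:6; rest ⊤}  OUT={b:6, d:36; rest ⊤}
  B3:  IN={b:6, d:36; rest ⊤}  OUT={b:6, d:36; rest ⊤}
  B4:  IN={b:6, d:36; rest ⊤}  OUT={b:6, d:36, f:36; rest ⊤}
  B5:  IN={b:6, d:36, f:36; rest ⊤}  OUT={b:6, d:36, f:36; rest ⊤}
  B6:  IN=(all ⊤)  OUT=(all ⊤)

Merge at B5: IN[B5] = OUT[B4] = {a: ⊤, b: 6, c: ⊤, d: 36, e: ⊤, f: 36}
Applying B5's transfer function to that IN value gives OUT[B5] (row B5 above).

Answer: {a: ⊤, b: 6, c: ⊤, d: 36, e: ⊤, f: 36}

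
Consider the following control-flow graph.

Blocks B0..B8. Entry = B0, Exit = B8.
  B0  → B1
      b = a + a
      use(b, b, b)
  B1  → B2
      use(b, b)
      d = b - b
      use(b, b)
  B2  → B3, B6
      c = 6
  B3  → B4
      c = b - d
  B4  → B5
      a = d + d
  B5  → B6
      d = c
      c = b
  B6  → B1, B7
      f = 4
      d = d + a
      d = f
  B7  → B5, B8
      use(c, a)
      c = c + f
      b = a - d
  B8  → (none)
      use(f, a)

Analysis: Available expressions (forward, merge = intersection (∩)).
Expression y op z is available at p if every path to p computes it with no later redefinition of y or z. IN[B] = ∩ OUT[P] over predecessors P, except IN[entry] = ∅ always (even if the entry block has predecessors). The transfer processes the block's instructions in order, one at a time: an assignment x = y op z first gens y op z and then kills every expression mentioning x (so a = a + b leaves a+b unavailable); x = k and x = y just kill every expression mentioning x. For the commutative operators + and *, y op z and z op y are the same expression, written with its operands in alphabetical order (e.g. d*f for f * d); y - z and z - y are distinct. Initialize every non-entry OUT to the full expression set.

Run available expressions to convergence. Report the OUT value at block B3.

Converged values:
  B0:   IN={}   OUT={a+a}
  B1:   IN={}   OUT={b-b}
  B2:   IN={b-b}   OUT={b-b}
  B3:   IN={b-b}   OUT={b-b, b-d}
  B4:   IN={b-b, b-d}   OUT={b-b, b-d, d+d}
  B5:   IN={}   OUT={}
  B6:   IN={}   OUT={}
  B7:   IN={}   OUT={a-d}
  B8:   IN={a-d}   OUT={a-d}

Merge at B3: IN[B3] = OUT[B2] = {b-b}
Applying B3's transfer function to that IN value gives OUT[B3] (row B3 above).

Answer: {b-b, b-d}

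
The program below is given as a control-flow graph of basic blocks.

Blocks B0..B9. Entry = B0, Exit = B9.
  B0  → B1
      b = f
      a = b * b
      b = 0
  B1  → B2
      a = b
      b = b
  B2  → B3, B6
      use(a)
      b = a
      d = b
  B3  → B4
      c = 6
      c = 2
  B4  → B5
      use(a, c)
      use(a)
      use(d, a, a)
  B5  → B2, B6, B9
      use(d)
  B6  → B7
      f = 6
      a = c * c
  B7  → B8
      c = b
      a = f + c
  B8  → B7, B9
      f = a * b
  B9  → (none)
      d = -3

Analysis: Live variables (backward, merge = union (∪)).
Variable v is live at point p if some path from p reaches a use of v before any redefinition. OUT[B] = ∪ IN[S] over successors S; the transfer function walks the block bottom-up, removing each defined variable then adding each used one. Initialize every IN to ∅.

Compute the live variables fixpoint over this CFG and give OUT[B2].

Answer: {a, b, c, d}

Trace:
Per-block solution:
  B0: | IN={c, f} | OUT={b, c}
  B1: | IN={b, c} | OUT={a, c}
  B2: | IN={a, c} | OUT={a, b, c, d}
  B3: | IN={a, b, d} | OUT={a, b, c, d}
  B4: | IN={a, b, c, d} | OUT={a, b, c, d}
  B5: | IN={a, b, c, d} | OUT={a, b, c}
  B6: | IN={b, c} | OUT={b, f}
  B7: | IN={b, f} | OUT={a, b}
  B8: | IN={a, b} | OUT={b, f}
  B9: | IN={} | OUT={}

Merge at B2: OUT[B2] = IN[B3] ⊔ IN[B6] = {a, b, c, d}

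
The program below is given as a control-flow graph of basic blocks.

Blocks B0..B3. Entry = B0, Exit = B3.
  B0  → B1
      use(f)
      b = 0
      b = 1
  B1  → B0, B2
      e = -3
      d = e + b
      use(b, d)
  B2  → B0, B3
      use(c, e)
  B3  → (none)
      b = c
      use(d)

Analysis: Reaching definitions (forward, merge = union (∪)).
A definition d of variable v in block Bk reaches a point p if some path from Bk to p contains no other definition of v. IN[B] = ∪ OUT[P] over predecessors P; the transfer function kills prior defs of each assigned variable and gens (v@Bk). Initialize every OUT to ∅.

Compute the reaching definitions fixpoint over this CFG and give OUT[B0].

Converged values:
  B0:  IN={b@B0, d@B1, e@B1}  OUT={b@B0, d@B1, e@B1}
  B1:  IN={b@B0, d@B1, e@B1}  OUT={b@B0, d@B1, e@B1}
  B2:  IN={b@B0, d@B1, e@B1}  OUT={b@B0, d@B1, e@B1}
  B3:  IN={b@B0, d@B1, e@B1}  OUT={b@B3, d@B1, e@B1}

Merge at B0 (entry node, so the boundary value {} is joined with the incoming edge(s)): IN[B0] = {} ⊔ OUT[B1] ⊔ OUT[B2] = {b@B0, d@B1, e@B1}
Applying B0's transfer function to that IN value gives OUT[B0] (row B0 above).

Answer: {b@B0, d@B1, e@B1}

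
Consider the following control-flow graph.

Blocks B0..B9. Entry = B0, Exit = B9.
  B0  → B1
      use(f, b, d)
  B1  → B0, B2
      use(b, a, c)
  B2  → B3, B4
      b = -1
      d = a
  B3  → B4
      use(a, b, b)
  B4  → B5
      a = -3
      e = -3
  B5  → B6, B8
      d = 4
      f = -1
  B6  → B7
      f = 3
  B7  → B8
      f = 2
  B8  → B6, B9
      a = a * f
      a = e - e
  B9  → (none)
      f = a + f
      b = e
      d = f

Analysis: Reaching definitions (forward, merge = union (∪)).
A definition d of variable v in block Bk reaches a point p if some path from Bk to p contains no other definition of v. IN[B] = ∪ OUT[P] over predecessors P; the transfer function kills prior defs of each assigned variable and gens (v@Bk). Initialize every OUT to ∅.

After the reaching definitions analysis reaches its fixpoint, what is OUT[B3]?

Per-block solution:
  B0:  IN={}  OUT={}
  B1:  IN={}  OUT={}
  B2:  IN={}  OUT={b@B2, d@B2}
  B3:  IN={b@B2, d@B2}  OUT={b@B2, d@B2}
  B4:  IN={b@B2, d@B2}  OUT={a@B4, b@B2, d@B2, e@B4}
  B5:  IN={a@B4, b@B2, d@B2, e@B4}  OUT={a@B4, b@B2, d@B5, e@B4, f@B5}
  B6:  IN={a@B4, a@B8, b@B2, d@B5, e@B4, f@B5, f@B7}  OUT={a@B4, a@B8, b@B2, d@B5, e@B4, f@B6}
  B7:  IN={a@B4, a@B8, b@B2, d@B5, e@B4, f@B6}  OUT={a@B4, a@B8, b@B2, d@B5, e@B4, f@B7}
  B8:  IN={a@B4, a@B8, b@B2, d@B5, e@B4, f@B5, f@B7}  OUT={a@B8, b@B2, d@B5, e@B4, f@B5, f@B7}
  B9:  IN={a@B8, b@B2, d@B5, e@B4, f@B5, f@B7}  OUT={a@B8, b@B9, d@B9, e@B4, f@B9}

Merge at B3: IN[B3] = OUT[B2] = {b@B2, d@B2}
Applying B3's transfer function to that IN value gives OUT[B3] (row B3 above).

Answer: {b@B2, d@B2}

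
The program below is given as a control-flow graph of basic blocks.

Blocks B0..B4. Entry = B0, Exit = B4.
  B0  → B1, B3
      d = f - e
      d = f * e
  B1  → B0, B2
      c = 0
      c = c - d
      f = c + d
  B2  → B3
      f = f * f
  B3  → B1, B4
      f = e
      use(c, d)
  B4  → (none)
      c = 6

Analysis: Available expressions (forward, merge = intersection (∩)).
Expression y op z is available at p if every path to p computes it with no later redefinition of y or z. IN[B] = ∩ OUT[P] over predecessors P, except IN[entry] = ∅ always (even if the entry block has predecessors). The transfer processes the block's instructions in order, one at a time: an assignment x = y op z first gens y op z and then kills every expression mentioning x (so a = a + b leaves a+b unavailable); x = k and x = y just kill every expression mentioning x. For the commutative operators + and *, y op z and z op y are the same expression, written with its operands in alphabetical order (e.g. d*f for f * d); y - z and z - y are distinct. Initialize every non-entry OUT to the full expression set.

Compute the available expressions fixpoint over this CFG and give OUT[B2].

Fixpoint table:
  B0: | IN={} | OUT={e*f, f-e}
  B1: | IN={} | OUT={c+d}
  B2: | IN={c+d} | OUT={c+d}
  B3: | IN={} | OUT={}
  B4: | IN={} | OUT={}

Merge at B2: IN[B2] = OUT[B1] = {c+d}
Applying B2's transfer function to that IN value gives OUT[B2] (row B2 above).

Answer: {c+d}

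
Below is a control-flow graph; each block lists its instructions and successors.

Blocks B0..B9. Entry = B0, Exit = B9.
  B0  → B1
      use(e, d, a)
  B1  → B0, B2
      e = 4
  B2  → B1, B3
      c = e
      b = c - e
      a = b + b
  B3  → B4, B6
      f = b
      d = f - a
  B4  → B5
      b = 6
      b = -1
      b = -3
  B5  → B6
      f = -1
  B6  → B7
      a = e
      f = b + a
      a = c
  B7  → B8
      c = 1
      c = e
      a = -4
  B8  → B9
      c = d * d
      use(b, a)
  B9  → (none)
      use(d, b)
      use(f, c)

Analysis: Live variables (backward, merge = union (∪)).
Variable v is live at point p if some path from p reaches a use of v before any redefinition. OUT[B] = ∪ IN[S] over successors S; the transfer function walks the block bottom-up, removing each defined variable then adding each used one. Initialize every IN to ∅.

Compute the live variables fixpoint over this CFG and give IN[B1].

Per-block solution:
  B0: | IN={a, d, e} | OUT={a, d}
  B1: | IN={a, d} | OUT={a, d, e}
  B2: | IN={d, e} | OUT={a, b, c, d, e}
  B3: | IN={a, b, c, e} | OUT={b, c, d, e}
  B4: | IN={c, d, e} | OUT={b, c, d, e}
  B5: | IN={b, c, d, e} | OUT={b, c, d, e}
  B6: | IN={b, c, d, e} | OUT={b, d, e, f}
  B7: | IN={b, d, e, f} | OUT={a, b, d, f}
  B8: | IN={a, b, d, f} | OUT={b, c, d, f}
  B9: | IN={b, c, d, f} | OUT={}

Merge at B1: OUT[B1] = IN[B0] ⊔ IN[B2] = {a, d, e}
Applying B1's transfer function to that OUT value gives IN[B1] (row B1 above).

Answer: {a, d}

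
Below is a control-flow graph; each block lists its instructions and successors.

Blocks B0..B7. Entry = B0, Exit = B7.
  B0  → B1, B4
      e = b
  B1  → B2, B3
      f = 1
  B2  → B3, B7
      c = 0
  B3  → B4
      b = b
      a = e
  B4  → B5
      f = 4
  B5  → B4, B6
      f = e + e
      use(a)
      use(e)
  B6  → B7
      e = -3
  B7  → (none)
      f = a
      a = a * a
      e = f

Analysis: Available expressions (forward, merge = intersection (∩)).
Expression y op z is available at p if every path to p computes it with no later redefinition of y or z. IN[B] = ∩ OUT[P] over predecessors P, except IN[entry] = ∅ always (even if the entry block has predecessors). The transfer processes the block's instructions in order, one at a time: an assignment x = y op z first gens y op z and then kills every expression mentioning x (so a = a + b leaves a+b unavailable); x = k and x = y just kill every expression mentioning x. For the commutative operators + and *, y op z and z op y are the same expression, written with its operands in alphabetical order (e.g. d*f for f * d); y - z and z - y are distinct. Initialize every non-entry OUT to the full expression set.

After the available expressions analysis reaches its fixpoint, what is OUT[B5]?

Answer: {e+e}

Derivation:
Fixpoint table:
  B0: | IN={} | OUT={}
  B1: | IN={} | OUT={}
  B2: | IN={} | OUT={}
  B3: | IN={} | OUT={}
  B4: | IN={} | OUT={}
  B5: | IN={} | OUT={e+e}
  B6: | IN={e+e} | OUT={}
  B7: | IN={} | OUT={}

Merge at B5: IN[B5] = OUT[B4] = {}
Applying B5's transfer function to that IN value gives OUT[B5] (row B5 above).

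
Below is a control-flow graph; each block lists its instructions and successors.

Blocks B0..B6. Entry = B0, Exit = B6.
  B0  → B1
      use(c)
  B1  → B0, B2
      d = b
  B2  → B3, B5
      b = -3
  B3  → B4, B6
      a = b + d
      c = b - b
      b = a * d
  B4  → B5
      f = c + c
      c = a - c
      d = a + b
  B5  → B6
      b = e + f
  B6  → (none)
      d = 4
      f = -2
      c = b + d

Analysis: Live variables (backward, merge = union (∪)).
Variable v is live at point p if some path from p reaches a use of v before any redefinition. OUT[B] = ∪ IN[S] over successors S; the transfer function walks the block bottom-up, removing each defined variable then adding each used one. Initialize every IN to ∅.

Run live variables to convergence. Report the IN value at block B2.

Answer: {d, e, f}

Working:
Fixpoint table:
  B0: | IN={b, c, e, f} | OUT={b, c, e, f}
  B1: | IN={b, c, e, f} | OUT={b, c, d, e, f}
  B2: | IN={d, e, f} | OUT={b, d, e, f}
  B3: | IN={b, d, e} | OUT={a, b, c, e}
  B4: | IN={a, b, c, e} | OUT={e, f}
  B5: | IN={e, f} | OUT={b}
  B6: | IN={b} | OUT={}

Merge at B2: OUT[B2] = IN[B3] ⊔ IN[B5] = {b, d, e, f}
Applying B2's transfer function to that OUT value gives IN[B2] (row B2 above).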